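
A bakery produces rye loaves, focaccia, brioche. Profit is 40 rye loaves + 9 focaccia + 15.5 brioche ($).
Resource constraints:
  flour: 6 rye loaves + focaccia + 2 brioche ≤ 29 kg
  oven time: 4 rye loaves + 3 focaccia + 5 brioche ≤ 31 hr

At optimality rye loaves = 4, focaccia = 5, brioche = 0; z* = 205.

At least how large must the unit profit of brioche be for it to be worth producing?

17

At the optimum: flour uses 29 of 29 (binding); oven time uses 31 of 31 (binding).
The binding rows give the dual system: 6·y_flour + 4·y_oven time = 40 and 1·y_flour + 3·y_oven time = 9.
Solving: y_flour = 6, y_oven time = 1.
brioche enters the basis when its profit ≥ yᵀa₃ = 6·2 + 1·5 = 17.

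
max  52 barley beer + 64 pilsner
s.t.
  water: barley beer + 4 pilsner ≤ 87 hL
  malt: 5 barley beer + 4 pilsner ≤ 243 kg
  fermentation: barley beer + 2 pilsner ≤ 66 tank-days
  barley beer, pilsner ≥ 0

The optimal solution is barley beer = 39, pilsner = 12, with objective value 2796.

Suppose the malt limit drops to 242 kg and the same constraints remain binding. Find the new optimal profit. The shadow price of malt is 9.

Δb = -1, so new z* = 2796 + (9)·(-1) = 2796 − 9 = 2787.

2787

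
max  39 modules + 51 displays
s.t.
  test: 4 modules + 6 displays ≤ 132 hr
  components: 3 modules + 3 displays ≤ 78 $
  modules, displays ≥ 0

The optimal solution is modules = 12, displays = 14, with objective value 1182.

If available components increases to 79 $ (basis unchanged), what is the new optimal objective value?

1187

Both test and components are binding at x*.
Dual feasibility on the basic columns requires 4·y_test + 3·y_components = 39, 6·y_test + 3·y_components = 51.
Solving: y_test = 6, y_components = 5.
Δz = y_components·Δb = 5 × (1) = 5, so new z* = 1182 + 5 = 1187.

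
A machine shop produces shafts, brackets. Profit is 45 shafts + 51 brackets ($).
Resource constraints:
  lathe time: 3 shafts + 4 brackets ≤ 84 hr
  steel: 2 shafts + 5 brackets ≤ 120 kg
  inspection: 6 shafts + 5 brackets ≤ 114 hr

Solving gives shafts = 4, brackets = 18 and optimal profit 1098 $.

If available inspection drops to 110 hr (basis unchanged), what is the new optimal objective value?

1086

Check each constraint at x*: lathe time 84/84 (tight); steel 98/120 (slack 22); inspection 114/114 (tight).
Since steel is not tight, its dual is 0.
From A_Bᵀ y = c: 3·y_lathe time + 6·y_inspection = 45; 4·y_lathe time + 5·y_inspection = 51.
This yields shadow prices y_lathe time = 9, y_inspection = 3.
Δz = y_inspection·Δb = 3 × (-4) = -12, so new z* = 1098 − 12 = 1086.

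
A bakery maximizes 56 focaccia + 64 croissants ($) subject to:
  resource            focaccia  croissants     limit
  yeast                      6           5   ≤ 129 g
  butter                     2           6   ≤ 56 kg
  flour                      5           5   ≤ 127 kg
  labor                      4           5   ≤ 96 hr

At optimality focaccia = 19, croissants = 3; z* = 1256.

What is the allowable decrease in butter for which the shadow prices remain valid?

Binding constraints: yeast, butter. The basis is B = [[6,5],[2,6]] with det 26.
Per unit decrease in butter, x* moves by d = (0.1923, -0.2308).
The basis stays optimal until croissants reaches 0; allowable decrease = 13 kg.

13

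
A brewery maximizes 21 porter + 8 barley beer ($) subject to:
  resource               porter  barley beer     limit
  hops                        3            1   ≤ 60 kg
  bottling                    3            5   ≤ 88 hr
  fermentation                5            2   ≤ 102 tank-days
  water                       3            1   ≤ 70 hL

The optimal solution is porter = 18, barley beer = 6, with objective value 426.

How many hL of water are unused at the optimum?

water used = 3·18 + 1·6 = 60; slack = 70 − 60 = 10.

10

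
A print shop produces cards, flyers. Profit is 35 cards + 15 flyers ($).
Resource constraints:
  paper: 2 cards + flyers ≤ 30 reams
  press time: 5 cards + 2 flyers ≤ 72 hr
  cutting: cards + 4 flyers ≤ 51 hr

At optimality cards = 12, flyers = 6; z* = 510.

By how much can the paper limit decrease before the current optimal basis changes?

Binding constraints: paper, press time. The basis is B = [[2,1],[5,2]] with det -1.
Per unit decrease in paper, x* moves by d = (2, -5).
The basis stays optimal until flyers reaches 0; allowable decrease = 1.2 reams.

1.2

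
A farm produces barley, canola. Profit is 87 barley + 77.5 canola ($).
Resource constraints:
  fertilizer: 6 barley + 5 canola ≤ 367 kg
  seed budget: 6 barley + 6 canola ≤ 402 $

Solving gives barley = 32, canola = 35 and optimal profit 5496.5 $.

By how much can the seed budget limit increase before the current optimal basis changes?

Binding constraints: fertilizer, seed budget. The basis is B = [[6,5],[6,6]] with det 6.
Per unit increase in seed budget, x* moves by d = (-0.8333, 1).
The basis stays optimal until barley reaches 0; allowable increase = 38.4 $.

38.4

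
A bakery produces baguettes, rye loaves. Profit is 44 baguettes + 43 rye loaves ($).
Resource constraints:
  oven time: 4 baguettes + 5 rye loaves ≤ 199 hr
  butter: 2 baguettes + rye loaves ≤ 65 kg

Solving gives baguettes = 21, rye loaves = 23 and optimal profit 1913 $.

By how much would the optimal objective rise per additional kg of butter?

8

Both oven time and butter are binding at x*.
The binding rows give the dual system: 4·y_oven time + 2·y_butter = 44 and 5·y_oven time + 1·y_butter = 43.
This yields shadow prices y_oven time = 7, y_butter = 8.
Shadow price of butter = 8.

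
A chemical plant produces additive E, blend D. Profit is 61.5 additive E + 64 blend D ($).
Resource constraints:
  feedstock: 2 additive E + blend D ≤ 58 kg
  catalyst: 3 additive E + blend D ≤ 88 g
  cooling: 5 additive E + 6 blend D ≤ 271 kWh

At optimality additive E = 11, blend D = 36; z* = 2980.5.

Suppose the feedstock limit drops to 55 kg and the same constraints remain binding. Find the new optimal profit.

2959.5

At the optimum: feedstock uses 58 of 58 (binding); catalyst uses 69 of 88 (slack = 19); cooling uses 271 of 271 (binding).
Since catalyst is not tight, its dual is 0.
Dual feasibility on the basic columns requires 2·y_feedstock + 5·y_cooling = 61.5, 1·y_feedstock + 6·y_cooling = 64.
This yields shadow prices y_feedstock = 7, y_cooling = 9.5.
Δz = y_feedstock·Δb = 7 × (-3) = -21, so new z* = 2980.5 − 21 = 2959.5.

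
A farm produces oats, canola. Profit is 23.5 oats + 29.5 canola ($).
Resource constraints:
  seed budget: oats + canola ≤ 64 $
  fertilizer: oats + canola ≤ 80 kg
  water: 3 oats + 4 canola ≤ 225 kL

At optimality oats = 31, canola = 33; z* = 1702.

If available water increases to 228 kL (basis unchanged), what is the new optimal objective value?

Binding: seed budget and water. Non-binding: fertilizer (16 unused).
Since fertilizer is not tight, its dual is 0.
From A_Bᵀ y = c: 1·y_seed budget + 3·y_water = 23.5; 1·y_seed budget + 4·y_water = 29.5.
Solving: y_seed budget = 5.5, y_water = 6.
Δz = y_water·Δb = 6 × (3) = 18, so new z* = 1702 + 18 = 1720.

1720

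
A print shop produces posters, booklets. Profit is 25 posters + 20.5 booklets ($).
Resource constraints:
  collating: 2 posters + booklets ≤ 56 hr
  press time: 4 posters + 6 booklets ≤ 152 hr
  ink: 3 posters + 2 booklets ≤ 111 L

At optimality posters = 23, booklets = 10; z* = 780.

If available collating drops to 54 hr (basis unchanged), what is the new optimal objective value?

At the optimum: collating uses 56 of 56 (binding); press time uses 152 of 152 (binding); ink uses 89 of 111 (slack = 22).
By complementary slackness, y = 0 for the non-binding constraint.
Dual feasibility on the basic columns requires 2·y_collating + 4·y_press time = 25, 1·y_collating + 6·y_press time = 20.5.
→ y_collating = 8.5 and y_press time = 2.
Δz = y_collating·Δb = 8.5 × (-2) = -17, so new z* = 780 − 17 = 763.

763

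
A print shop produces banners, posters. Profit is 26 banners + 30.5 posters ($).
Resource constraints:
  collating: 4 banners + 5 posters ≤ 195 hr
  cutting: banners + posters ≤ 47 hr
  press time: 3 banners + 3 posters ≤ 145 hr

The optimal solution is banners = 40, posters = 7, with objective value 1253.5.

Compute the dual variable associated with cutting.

Check each constraint at x*: collating 195/195 (tight); cutting 47/47 (tight); press time 141/145 (slack 4).
Since press time is not tight, its dual is 0.
Dual feasibility on the basic columns requires 4·y_collating + 1·y_cutting = 26, 5·y_collating + 1·y_cutting = 30.5.
→ y_collating = 4.5 and y_cutting = 8.
Shadow price of cutting = 8.

8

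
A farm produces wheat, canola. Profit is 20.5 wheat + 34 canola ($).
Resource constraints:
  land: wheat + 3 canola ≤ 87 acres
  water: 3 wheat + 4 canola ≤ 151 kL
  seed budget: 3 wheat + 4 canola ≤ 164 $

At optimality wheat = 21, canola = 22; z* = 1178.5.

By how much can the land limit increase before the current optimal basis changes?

26.25

Binding constraints: land, water. The basis is B = [[1,3],[3,4]] with det -5.
Per unit increase in land, x* moves by d = (-0.8, 0.6).
The basis stays optimal until wheat reaches 0; allowable increase = 26.25 acres.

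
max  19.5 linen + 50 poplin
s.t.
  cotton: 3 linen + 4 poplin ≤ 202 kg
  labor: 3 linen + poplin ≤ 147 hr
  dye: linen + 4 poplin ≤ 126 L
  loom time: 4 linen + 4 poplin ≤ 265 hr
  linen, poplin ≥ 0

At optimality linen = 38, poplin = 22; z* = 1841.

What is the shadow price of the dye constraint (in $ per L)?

9

At the optimum: cotton uses 202 of 202 (binding); labor uses 136 of 147 (slack = 11); dye uses 126 of 126 (binding); loom time uses 240 of 265 (slack = 25).
By complementary slackness, y = 0 for the non-binding constraints.
The binding rows give the dual system: 3·y_cotton + 1·y_dye = 19.5 and 4·y_cotton + 4·y_dye = 50.
→ y_cotton = 3.5 and y_dye = 9.
Shadow price of dye = 9.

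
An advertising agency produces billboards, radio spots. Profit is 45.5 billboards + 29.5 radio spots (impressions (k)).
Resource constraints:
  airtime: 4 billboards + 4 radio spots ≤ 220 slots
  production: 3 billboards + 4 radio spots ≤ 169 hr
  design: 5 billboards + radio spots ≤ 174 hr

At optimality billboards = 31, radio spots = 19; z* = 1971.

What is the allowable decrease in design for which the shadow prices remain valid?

131.75

Binding constraints: production, design. The basis is B = [[3,4],[5,1]] with det -17.
Per unit decrease in design, x* moves by d = (-0.2353, 0.1765).
The basis stays optimal until billboards reaches 0; allowable decrease = 131.75 hr.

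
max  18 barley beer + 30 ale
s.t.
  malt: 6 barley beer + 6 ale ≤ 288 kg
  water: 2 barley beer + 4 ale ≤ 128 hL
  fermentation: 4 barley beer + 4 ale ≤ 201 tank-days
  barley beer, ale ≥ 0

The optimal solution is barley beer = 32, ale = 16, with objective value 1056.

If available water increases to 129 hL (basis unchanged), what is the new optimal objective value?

1062

Binding: malt and water. Non-binding: fermentation (9 unused).
Since fermentation is not tight, its dual is 0.
Dual feasibility on the basic columns requires 6·y_malt + 2·y_water = 18, 6·y_malt + 4·y_water = 30.
Solving: y_malt = 1, y_water = 6.
Δz = y_water·Δb = 6 × (1) = 6, so new z* = 1056 + 6 = 1062.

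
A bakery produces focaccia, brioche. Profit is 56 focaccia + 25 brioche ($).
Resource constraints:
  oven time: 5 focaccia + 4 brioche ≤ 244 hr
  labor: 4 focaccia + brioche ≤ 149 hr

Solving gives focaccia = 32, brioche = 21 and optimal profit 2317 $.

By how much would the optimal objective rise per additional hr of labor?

Both oven time and labor are binding at x*.
From A_Bᵀ y = c: 5·y_oven time + 4·y_labor = 56; 4·y_oven time + 1·y_labor = 25.
Solving: y_oven time = 4, y_labor = 9.
Shadow price of labor = 9.

9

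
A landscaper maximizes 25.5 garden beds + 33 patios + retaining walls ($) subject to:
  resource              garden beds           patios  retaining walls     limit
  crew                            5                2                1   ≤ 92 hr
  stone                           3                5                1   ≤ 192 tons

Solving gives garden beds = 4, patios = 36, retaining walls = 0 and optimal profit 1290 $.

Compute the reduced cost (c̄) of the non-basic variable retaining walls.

-6.5

Both crew and stone are binding at x*.
The binding rows give the dual system: 5·y_crew + 3·y_stone = 25.5 and 2·y_crew + 5·y_stone = 33.
→ y_crew = 1.5 and y_stone = 6.
Reduced cost of retaining walls: c₃ − yᵀa₃ = 1 − (1.5·1 + 6·1) = 1 − 7.5 = -6.5.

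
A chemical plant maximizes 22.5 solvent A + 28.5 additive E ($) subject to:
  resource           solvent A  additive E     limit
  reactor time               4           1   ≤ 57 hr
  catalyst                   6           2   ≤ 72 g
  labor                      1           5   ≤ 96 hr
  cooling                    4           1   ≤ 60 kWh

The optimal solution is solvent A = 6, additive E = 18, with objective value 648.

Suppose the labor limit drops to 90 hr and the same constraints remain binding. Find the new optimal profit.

Check each constraint at x*: reactor time 42/57 (slack 15); catalyst 72/72 (tight); labor 96/96 (tight); cooling 42/60 (slack 18).
By complementary slackness, y = 0 for the non-binding constraints.
Dual feasibility on the basic columns requires 6·y_catalyst + 1·y_labor = 22.5, 2·y_catalyst + 5·y_labor = 28.5.
Solving: y_catalyst = 3, y_labor = 4.5.
Δz = y_labor·Δb = 4.5 × (-6) = -27, so new z* = 648 − 27 = 621.

621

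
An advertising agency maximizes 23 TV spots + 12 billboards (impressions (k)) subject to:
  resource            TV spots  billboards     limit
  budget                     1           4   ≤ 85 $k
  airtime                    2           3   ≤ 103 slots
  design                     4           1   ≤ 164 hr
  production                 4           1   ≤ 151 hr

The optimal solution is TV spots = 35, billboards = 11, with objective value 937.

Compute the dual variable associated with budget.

0

Binding: airtime and production. Non-binding: budget (6 unused), design (13 unused).
By complementary slackness, y = 0 for the non-binding constraints.
The binding rows give the dual system: 2·y_airtime + 4·y_production = 23 and 3·y_airtime + 1·y_production = 12.
This yields shadow prices y_airtime = 2.5, y_production = 4.5.
Shadow price of budget = 0.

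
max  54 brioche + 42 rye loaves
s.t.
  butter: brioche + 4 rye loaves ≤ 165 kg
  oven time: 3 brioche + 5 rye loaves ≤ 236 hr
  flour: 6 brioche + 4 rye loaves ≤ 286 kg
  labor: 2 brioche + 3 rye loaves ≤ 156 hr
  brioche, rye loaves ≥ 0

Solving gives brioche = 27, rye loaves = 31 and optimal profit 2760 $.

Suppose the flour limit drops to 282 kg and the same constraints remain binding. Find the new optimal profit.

2728

At the optimum: butter uses 151 of 165 (slack = 14); oven time uses 236 of 236 (binding); flour uses 286 of 286 (binding); labor uses 147 of 156 (slack = 9).
Since butter, labor are not tight, their duals are 0.
From A_Bᵀ y = c: 3·y_oven time + 6·y_flour = 54; 5·y_oven time + 4·y_flour = 42.
→ y_oven time = 2 and y_flour = 8.
Δz = y_flour·Δb = 8 × (-4) = -32, so new z* = 2760 − 32 = 2728.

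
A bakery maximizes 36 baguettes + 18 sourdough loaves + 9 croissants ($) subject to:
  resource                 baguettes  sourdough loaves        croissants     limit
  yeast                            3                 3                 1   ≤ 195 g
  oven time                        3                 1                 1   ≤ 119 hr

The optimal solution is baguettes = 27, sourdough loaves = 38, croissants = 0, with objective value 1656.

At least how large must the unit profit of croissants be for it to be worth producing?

Check each constraint at x*: yeast 195/195 (tight); oven time 119/119 (tight).
The binding rows give the dual system: 3·y_yeast + 3·y_oven time = 36 and 3·y_yeast + 1·y_oven time = 18.
This yields shadow prices y_yeast = 3, y_oven time = 9.
croissants enters the basis when its profit ≥ yᵀa₃ = 3·1 + 9·1 = 12.

12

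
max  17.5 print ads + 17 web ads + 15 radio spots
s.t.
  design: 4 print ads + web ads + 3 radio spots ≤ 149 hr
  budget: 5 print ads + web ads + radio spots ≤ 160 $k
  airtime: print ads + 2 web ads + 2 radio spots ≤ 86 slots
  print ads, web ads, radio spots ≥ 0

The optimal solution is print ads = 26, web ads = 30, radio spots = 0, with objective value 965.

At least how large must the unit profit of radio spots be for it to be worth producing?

At the optimum: design uses 134 of 149 (slack = 15); budget uses 160 of 160 (binding); airtime uses 86 of 86 (binding).
Since design is not tight, its dual is 0.
Dual feasibility on the basic columns requires 5·y_budget + 1·y_airtime = 17.5, 1·y_budget + 2·y_airtime = 17.
→ y_budget = 2 and y_airtime = 7.5.
radio spots enters the basis when its profit ≥ yᵀa₃ = 2·1 + 7.5·2 = 17.

17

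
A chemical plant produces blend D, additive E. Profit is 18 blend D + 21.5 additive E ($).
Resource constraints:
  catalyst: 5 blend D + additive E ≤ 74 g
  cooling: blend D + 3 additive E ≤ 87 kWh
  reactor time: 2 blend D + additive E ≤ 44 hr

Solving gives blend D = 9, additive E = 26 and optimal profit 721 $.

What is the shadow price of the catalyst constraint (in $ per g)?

Binding: cooling and reactor time. Non-binding: catalyst (3 unused).
Slack constraints have shadow price 0 (complementary slackness).
The binding rows give the dual system: 1·y_cooling + 2·y_reactor time = 18 and 3·y_cooling + 1·y_reactor time = 21.5.
This yields shadow prices y_cooling = 5, y_reactor time = 6.5.
Shadow price of catalyst = 0.

0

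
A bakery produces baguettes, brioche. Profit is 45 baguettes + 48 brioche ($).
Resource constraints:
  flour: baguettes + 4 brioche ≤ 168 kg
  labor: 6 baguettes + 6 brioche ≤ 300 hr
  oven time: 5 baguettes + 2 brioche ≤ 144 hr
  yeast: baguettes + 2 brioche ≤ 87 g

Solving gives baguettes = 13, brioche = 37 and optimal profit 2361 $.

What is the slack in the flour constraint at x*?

7

flour used = 1·13 + 4·37 = 161; slack = 168 − 161 = 7.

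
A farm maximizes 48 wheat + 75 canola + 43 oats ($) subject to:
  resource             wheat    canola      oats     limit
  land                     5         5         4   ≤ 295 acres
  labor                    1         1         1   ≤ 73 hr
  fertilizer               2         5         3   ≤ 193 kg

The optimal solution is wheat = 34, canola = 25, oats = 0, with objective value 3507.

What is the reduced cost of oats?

At the optimum: land uses 295 of 295 (binding); labor uses 59 of 73 (slack = 14); fertilizer uses 193 of 193 (binding).
Since labor is not tight, its dual is 0.
Dual feasibility on the basic columns requires 5·y_land + 2·y_fertilizer = 48, 5·y_land + 5·y_fertilizer = 75.
→ y_land = 6 and y_fertilizer = 9.
Reduced cost of oats: c₃ − yᵀa₃ = 43 − (6·4 + 9·3) = 43 − 51 = -8.

-8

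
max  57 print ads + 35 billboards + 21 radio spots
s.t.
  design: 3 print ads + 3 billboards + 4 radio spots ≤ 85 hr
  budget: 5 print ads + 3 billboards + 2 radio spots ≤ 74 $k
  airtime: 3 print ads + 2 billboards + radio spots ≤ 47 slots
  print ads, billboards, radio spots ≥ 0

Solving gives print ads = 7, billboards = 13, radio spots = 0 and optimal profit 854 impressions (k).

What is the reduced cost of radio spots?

At the optimum: design uses 60 of 85 (slack = 25); budget uses 74 of 74 (binding); airtime uses 47 of 47 (binding).
Since design is not tight, its dual is 0.
The binding rows give the dual system: 5·y_budget + 3·y_airtime = 57 and 3·y_budget + 2·y_airtime = 35.
→ y_budget = 9 and y_airtime = 4.
Reduced cost of radio spots: c₃ − yᵀa₃ = 21 − (9·2 + 4·1) = 21 − 22 = -1.

-1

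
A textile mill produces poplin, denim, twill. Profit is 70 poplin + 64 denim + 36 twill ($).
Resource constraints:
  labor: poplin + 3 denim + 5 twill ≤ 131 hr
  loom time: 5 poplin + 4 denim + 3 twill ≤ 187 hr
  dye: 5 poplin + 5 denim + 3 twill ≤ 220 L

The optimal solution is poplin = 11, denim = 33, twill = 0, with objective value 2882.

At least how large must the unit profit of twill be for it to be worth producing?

42

At the optimum: labor uses 110 of 131 (slack = 21); loom time uses 187 of 187 (binding); dye uses 220 of 220 (binding).
Since labor is not tight, its dual is 0.
From A_Bᵀ y = c: 5·y_loom time + 5·y_dye = 70; 4·y_loom time + 5·y_dye = 64.
Solving: y_loom time = 6, y_dye = 8.
twill enters the basis when its profit ≥ yᵀa₃ = 6·3 + 8·3 = 42.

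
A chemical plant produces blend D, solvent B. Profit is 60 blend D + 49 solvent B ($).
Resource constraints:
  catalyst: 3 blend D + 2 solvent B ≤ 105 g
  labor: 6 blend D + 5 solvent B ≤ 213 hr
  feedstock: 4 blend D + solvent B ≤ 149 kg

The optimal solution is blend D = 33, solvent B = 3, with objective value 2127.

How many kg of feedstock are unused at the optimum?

14

feedstock used = 4·33 + 1·3 = 135; slack = 149 − 135 = 14.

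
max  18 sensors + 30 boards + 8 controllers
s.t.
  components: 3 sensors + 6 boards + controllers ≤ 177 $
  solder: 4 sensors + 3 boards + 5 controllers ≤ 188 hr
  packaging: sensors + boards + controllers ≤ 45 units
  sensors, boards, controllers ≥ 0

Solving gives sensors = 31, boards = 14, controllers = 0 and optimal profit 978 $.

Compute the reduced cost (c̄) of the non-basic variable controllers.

Binding: components and packaging. Non-binding: solder (22 unused).
Slack constraints have shadow price 0 (complementary slackness).
The binding rows give the dual system: 3·y_components + 1·y_packaging = 18 and 6·y_components + 1·y_packaging = 30.
Solving: y_components = 4, y_packaging = 6.
Reduced cost of controllers: c₃ − yᵀa₃ = 8 − (4·1 + 6·1) = 8 − 10 = -2.

-2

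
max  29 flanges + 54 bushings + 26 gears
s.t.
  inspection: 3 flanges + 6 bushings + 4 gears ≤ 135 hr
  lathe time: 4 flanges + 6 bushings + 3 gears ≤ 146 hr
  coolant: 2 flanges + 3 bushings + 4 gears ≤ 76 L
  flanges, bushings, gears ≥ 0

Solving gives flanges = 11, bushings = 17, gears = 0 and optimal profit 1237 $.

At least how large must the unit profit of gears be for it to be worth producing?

34

At the optimum: inspection uses 135 of 135 (binding); lathe time uses 146 of 146 (binding); coolant uses 73 of 76 (slack = 3).
Slack constraints have shadow price 0 (complementary slackness).
The binding rows give the dual system: 3·y_inspection + 4·y_lathe time = 29 and 6·y_inspection + 6·y_lathe time = 54.
→ y_inspection = 7 and y_lathe time = 2.
gears enters the basis when its profit ≥ yᵀa₃ = 7·4 + 2·3 = 34.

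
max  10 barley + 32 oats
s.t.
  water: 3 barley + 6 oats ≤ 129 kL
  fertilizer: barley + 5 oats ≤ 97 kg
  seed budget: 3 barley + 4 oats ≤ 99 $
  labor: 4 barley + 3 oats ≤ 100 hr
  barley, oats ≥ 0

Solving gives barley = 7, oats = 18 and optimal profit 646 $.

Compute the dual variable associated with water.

Binding: water and fertilizer. Non-binding: seed budget (6 unused), labor (18 unused).
By complementary slackness, y = 0 for the non-binding constraints.
The binding rows give the dual system: 3·y_water + 1·y_fertilizer = 10 and 6·y_water + 5·y_fertilizer = 32.
→ y_water = 2 and y_fertilizer = 4.
Shadow price of water = 2.

2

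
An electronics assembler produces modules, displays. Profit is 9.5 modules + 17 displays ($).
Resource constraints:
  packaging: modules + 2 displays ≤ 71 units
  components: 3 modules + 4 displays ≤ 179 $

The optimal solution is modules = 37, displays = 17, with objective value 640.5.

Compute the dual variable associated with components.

At the optimum: packaging uses 71 of 71 (binding); components uses 179 of 179 (binding).
The binding rows give the dual system: 1·y_packaging + 3·y_components = 9.5 and 2·y_packaging + 4·y_components = 17.
→ y_packaging = 6.5 and y_components = 1.
Shadow price of components = 1.

1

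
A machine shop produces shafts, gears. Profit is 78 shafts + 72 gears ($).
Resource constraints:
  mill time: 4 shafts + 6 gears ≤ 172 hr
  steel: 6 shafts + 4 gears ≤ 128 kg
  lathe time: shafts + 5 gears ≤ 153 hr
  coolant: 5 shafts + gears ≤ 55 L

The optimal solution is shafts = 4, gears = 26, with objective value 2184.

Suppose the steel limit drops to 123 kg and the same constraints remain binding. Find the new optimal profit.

2139

Check each constraint at x*: mill time 172/172 (tight); steel 128/128 (tight); lathe time 134/153 (slack 19); coolant 46/55 (slack 9).
Slack constraints have shadow price 0 (complementary slackness).
The binding rows give the dual system: 4·y_mill time + 6·y_steel = 78 and 6·y_mill time + 4·y_steel = 72.
→ y_mill time = 6 and y_steel = 9.
Δz = y_steel·Δb = 9 × (-5) = -45, so new z* = 2184 − 45 = 2139.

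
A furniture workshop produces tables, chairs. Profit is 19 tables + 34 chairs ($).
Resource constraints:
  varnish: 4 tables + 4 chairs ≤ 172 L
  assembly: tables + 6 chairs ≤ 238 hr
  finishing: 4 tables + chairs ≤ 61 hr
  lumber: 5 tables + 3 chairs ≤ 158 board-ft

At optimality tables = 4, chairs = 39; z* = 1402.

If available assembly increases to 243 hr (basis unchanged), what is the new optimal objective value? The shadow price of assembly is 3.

1417

Δb = 5, so new z* = 1402 + (3)·(5) = 1402 + 15 = 1417.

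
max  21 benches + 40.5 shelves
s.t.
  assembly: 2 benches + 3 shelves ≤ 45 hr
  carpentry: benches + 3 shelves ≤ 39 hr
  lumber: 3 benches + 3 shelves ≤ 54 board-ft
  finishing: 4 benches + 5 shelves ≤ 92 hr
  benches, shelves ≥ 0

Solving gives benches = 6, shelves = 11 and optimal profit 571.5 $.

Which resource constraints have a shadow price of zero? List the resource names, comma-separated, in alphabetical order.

assembly: 45/45 (binding)
carpentry: 39/39 (binding)
lumber: 51/54 (slack 3)
finishing: 79/92 (slack 13)
By complementary slackness, a constraint with positive slack has shadow price 0 → finishing, lumber.

finishing, lumber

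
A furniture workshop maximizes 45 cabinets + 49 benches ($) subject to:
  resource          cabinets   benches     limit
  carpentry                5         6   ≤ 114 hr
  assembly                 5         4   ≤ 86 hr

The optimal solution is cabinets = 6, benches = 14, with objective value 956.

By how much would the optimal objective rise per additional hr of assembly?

Both carpentry and assembly are binding at x*.
The binding rows give the dual system: 5·y_carpentry + 5·y_assembly = 45 and 6·y_carpentry + 4·y_assembly = 49.
→ y_carpentry = 6.5 and y_assembly = 2.5.
Shadow price of assembly = 2.5.

2.5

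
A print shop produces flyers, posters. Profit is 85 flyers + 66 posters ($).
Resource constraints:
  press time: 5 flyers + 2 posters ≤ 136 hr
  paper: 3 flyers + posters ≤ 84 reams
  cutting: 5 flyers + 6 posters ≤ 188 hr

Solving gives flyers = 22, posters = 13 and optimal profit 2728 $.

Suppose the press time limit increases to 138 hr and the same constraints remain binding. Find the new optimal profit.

2746

At the optimum: press time uses 136 of 136 (binding); paper uses 79 of 84 (slack = 5); cutting uses 188 of 188 (binding).
Since paper is not tight, its dual is 0.
From A_Bᵀ y = c: 5·y_press time + 5·y_cutting = 85; 2·y_press time + 6·y_cutting = 66.
This yields shadow prices y_press time = 9, y_cutting = 8.
Δz = y_press time·Δb = 9 × (2) = 18, so new z* = 2728 + 18 = 2746.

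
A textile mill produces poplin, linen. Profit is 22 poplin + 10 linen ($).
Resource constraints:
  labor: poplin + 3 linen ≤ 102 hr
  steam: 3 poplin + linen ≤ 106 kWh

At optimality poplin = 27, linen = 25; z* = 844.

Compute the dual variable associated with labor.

Check each constraint at x*: labor 102/102 (tight); steam 106/106 (tight).
Dual feasibility on the basic columns requires 1·y_labor + 3·y_steam = 22, 3·y_labor + 1·y_steam = 10.
This yields shadow prices y_labor = 1, y_steam = 7.
Shadow price of labor = 1.

1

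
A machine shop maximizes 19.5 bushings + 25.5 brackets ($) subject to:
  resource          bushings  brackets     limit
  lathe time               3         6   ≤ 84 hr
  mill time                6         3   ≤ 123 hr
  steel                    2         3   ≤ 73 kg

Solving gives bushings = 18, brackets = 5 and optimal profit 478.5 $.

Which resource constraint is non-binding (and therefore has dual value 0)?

lathe time: 84/84 (binding)
mill time: 123/123 (binding)
steel: 51/73 (slack 22)
By complementary slackness, a constraint with positive slack has shadow price 0 → steel.

steel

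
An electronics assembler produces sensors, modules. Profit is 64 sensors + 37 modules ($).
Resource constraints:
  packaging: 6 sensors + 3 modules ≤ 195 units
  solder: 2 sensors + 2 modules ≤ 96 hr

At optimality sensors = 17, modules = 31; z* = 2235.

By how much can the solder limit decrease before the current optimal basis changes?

31

Binding constraints: packaging, solder. The basis is B = [[6,3],[2,2]] with det 6.
Per unit decrease in solder, x* moves by d = (0.5, -1).
The basis stays optimal until modules reaches 0; allowable decrease = 31 hr.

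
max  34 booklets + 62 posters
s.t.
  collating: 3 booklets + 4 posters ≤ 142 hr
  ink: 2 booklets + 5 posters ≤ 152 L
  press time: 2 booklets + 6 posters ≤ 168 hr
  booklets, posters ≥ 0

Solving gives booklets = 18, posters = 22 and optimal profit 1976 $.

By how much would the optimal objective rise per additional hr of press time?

Binding: collating and press time. Non-binding: ink (6 unused).
Slack constraints have shadow price 0 (complementary slackness).
Dual feasibility on the basic columns requires 3·y_collating + 2·y_press time = 34, 4·y_collating + 6·y_press time = 62.
Solving: y_collating = 8, y_press time = 5.
Shadow price of press time = 5.

5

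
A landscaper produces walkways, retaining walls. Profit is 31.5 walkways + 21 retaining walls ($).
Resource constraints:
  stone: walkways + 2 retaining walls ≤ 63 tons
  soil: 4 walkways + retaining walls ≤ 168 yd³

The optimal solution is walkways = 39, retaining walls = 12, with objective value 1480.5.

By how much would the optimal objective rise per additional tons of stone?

Check each constraint at x*: stone 63/63 (tight); soil 168/168 (tight).
The binding rows give the dual system: 1·y_stone + 4·y_soil = 31.5 and 2·y_stone + 1·y_soil = 21.
→ y_stone = 7.5 and y_soil = 6.
Shadow price of stone = 7.5.

7.5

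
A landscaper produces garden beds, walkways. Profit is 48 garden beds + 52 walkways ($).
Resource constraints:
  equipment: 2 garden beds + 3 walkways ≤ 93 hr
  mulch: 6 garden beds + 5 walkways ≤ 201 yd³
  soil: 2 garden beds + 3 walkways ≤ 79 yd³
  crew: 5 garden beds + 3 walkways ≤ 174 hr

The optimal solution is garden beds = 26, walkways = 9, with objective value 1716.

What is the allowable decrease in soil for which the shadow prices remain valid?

12

Binding constraints: mulch, soil. The basis is B = [[6,5],[2,3]] with det 8.
Per unit decrease in soil, x* moves by d = (0.625, -0.75).
The basis stays optimal until walkways reaches 0; allowable decrease = 12 yd³.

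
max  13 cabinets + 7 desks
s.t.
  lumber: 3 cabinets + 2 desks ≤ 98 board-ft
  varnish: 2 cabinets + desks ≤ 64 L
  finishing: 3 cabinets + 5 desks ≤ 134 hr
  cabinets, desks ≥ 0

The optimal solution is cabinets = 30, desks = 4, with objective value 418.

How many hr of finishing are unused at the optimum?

24

finishing used = 3·30 + 5·4 = 110; slack = 134 − 110 = 24.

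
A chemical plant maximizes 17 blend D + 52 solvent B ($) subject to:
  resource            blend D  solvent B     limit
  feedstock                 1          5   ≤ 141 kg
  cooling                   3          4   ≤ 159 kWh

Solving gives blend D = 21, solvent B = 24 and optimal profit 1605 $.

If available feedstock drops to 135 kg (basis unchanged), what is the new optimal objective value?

Both feedstock and cooling are binding at x*.
From A_Bᵀ y = c: 1·y_feedstock + 3·y_cooling = 17; 5·y_feedstock + 4·y_cooling = 52.
→ y_feedstock = 8 and y_cooling = 3.
Δz = y_feedstock·Δb = 8 × (-6) = -48, so new z* = 1605 − 48 = 1557.

1557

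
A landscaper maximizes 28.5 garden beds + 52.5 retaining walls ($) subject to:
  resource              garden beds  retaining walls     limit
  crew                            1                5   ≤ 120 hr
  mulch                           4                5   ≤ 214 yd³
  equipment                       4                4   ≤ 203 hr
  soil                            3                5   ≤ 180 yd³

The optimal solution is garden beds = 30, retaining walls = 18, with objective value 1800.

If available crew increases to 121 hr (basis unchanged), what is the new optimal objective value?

1801.5

At the optimum: crew uses 120 of 120 (binding); mulch uses 210 of 214 (slack = 4); equipment uses 192 of 203 (slack = 11); soil uses 180 of 180 (binding).
Slack constraints have shadow price 0 (complementary slackness).
Dual feasibility on the basic columns requires 1·y_crew + 3·y_soil = 28.5, 5·y_crew + 5·y_soil = 52.5.
→ y_crew = 1.5 and y_soil = 9.
Δz = y_crew·Δb = 1.5 × (1) = 1.5, so new z* = 1800 + 1.5 = 1801.5.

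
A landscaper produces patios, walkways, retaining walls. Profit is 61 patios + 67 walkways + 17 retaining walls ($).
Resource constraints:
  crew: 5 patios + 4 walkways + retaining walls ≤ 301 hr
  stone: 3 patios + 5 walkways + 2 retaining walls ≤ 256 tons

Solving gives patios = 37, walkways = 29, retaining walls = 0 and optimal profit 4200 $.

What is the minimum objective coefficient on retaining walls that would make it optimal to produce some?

At the optimum: crew uses 301 of 301 (binding); stone uses 256 of 256 (binding).
The binding rows give the dual system: 5·y_crew + 3·y_stone = 61 and 4·y_crew + 5·y_stone = 67.
Solving: y_crew = 8, y_stone = 7.
retaining walls enters the basis when its profit ≥ yᵀa₃ = 8·1 + 7·2 = 22.

22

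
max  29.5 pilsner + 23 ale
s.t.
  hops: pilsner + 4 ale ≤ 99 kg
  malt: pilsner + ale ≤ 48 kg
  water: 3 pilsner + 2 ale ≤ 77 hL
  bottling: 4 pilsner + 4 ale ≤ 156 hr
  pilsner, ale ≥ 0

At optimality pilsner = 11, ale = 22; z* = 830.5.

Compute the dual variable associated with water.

9.5

Binding: hops and water. Non-binding: malt (15 unused), bottling (24 unused).
By complementary slackness, y = 0 for the non-binding constraints.
The binding rows give the dual system: 1·y_hops + 3·y_water = 29.5 and 4·y_hops + 2·y_water = 23.
Solving: y_hops = 1, y_water = 9.5.
Shadow price of water = 9.5.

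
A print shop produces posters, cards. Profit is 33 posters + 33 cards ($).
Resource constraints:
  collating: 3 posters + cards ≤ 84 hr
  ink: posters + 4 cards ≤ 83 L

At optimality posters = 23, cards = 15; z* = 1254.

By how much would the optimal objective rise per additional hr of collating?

Both collating and ink are binding at x*.
The binding rows give the dual system: 3·y_collating + 1·y_ink = 33 and 1·y_collating + 4·y_ink = 33.
→ y_collating = 9 and y_ink = 6.
Shadow price of collating = 9.

9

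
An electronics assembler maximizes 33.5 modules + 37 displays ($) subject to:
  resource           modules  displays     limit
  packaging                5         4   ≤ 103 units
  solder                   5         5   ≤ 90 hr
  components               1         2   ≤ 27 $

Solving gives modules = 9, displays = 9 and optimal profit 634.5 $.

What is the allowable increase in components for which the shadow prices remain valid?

Binding constraints: solder, components. The basis is B = [[5,5],[1,2]] with det 5.
Per unit increase in components, x* moves by d = (-1, 1).
The basis stays optimal until modules reaches 0; allowable increase = 9 $.

9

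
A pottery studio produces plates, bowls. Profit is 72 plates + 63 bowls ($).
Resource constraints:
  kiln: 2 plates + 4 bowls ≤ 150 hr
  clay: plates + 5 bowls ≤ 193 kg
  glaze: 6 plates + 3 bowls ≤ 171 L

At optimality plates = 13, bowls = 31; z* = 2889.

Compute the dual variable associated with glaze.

At the optimum: kiln uses 150 of 150 (binding); clay uses 168 of 193 (slack = 25); glaze uses 171 of 171 (binding).
Slack constraints have shadow price 0 (complementary slackness).
From A_Bᵀ y = c: 2·y_kiln + 6·y_glaze = 72; 4·y_kiln + 3·y_glaze = 63.
Solving: y_kiln = 9, y_glaze = 9.
Shadow price of glaze = 9.

9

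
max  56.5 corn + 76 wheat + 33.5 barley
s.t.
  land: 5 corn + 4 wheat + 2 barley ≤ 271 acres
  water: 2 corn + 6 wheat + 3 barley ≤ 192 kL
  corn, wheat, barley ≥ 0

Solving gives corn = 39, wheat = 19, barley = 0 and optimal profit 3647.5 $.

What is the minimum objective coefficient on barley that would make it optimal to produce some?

38

At the optimum: land uses 271 of 271 (binding); water uses 192 of 192 (binding).
The binding rows give the dual system: 5·y_land + 2·y_water = 56.5 and 4·y_land + 6·y_water = 76.
This yields shadow prices y_land = 8.5, y_water = 7.
barley enters the basis when its profit ≥ yᵀa₃ = 8.5·2 + 7·3 = 38.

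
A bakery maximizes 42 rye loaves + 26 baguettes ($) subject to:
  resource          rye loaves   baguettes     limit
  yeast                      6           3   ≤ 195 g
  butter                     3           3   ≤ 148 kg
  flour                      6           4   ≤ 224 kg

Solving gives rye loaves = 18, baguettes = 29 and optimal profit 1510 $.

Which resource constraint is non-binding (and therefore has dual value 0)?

yeast: 195/195 (binding)
butter: 141/148 (slack 7)
flour: 224/224 (binding)
By complementary slackness, a constraint with positive slack has shadow price 0 → butter.

butter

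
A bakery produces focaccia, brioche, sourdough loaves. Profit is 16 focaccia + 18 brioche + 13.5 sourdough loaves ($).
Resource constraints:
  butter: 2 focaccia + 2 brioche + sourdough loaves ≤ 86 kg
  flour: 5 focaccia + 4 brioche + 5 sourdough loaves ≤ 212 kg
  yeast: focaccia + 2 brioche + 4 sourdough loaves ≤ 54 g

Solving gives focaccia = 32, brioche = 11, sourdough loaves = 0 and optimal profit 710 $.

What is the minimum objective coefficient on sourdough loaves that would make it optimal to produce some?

Check each constraint at x*: butter 86/86 (tight); flour 204/212 (slack 8); yeast 54/54 (tight).
Since flour is not tight, its dual is 0.
From A_Bᵀ y = c: 2·y_butter + 1·y_yeast = 16; 2·y_butter + 2·y_yeast = 18.
Solving: y_butter = 7, y_yeast = 2.
sourdough loaves enters the basis when its profit ≥ yᵀa₃ = 7·1 + 2·4 = 15.

15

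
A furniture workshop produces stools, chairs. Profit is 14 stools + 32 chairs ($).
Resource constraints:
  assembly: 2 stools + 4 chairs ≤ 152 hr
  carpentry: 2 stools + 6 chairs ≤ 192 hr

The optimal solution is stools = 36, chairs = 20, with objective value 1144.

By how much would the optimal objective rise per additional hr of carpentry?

2

Both assembly and carpentry are binding at x*.
From A_Bᵀ y = c: 2·y_assembly + 2·y_carpentry = 14; 4·y_assembly + 6·y_carpentry = 32.
This yields shadow prices y_assembly = 5, y_carpentry = 2.
Shadow price of carpentry = 2.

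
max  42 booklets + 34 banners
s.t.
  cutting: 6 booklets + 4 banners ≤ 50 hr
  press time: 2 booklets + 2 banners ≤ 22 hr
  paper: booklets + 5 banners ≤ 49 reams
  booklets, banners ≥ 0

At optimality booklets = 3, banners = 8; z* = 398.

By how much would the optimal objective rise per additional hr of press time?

Check each constraint at x*: cutting 50/50 (tight); press time 22/22 (tight); paper 43/49 (slack 6).
By complementary slackness, y = 0 for the non-binding constraint.
From A_Bᵀ y = c: 6·y_cutting + 2·y_press time = 42; 4·y_cutting + 2·y_press time = 34.
This yields shadow prices y_cutting = 4, y_press time = 9.
Shadow price of press time = 9.

9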